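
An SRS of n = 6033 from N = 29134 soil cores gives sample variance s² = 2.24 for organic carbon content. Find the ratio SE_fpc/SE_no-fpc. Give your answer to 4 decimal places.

f = n/N = 6033/29134 = 0.20707764.
SE_no-fpc = √(s²/n) = 0.019268919; SE_fpc = √((1−f)s²/n) = 0.017158238.
Ratio = √(1−f) = 0.89046188.

0.8905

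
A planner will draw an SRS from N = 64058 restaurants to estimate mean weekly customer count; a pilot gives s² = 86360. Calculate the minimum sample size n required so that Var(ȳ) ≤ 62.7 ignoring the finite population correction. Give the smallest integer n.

Without fpc, n₀ = s²/D = 86360/62.7 = 1377.3525.
Rounding up, n = 1378.

1378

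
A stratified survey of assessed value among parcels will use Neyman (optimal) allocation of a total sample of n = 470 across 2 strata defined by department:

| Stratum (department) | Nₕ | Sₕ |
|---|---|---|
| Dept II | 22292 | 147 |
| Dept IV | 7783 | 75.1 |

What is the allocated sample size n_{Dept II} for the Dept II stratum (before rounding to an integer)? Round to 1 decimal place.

398.9

Neyman allocation: nₕ = n·NₕSₕ / Σⱼ NⱼSⱼ.
Σ NⱼSⱼ = 22292·147 + 7783·75.1 = 3.8614273 × 10^6.
n_{Dept II} = 470·22292·147 / (3.8614273 × 10^6) = 398.9.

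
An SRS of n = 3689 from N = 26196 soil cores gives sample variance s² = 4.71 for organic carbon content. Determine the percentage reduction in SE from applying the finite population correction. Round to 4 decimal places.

7.3082

f = n/N = 3689/26196 = 0.14082303.
SE_no-fpc = √(s²/n) = 0.035731901; SE_fpc = √((1−f)s²/n) = 0.033120542.
Ratio = √(1−f) = 0.92691800. Reduction = 100·(1 − 0.92691800) = 7.3082%.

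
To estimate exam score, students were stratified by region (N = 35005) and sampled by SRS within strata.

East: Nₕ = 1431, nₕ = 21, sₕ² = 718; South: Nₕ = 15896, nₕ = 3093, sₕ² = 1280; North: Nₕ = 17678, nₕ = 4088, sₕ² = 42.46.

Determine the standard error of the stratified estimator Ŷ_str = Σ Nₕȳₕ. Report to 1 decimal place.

12478.2

Var(Ŷ_str) = Σₕ Nₕ²(1 − fₕ)sₕ²/nₕ.
East: 1431²·(1 − 21/1431)·718/21 = 6.8986466 × 10^7.
South: 15896²·(1 − 3093/15896)·1280/3093 = 8.4222795 × 10^7.
North: 17678²·(1 − 4088/17678)·42.46/4088 = 2.4952938 × 10^6.
Sum = 1.5570455 × 10^8.
SE = √(1.5570455 × 10^8) = 12478.2.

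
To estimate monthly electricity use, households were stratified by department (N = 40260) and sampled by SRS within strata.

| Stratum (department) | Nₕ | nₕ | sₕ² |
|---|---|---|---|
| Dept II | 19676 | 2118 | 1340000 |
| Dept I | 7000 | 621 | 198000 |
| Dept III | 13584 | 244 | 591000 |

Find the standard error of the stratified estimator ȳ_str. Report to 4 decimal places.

Var(ȳ_str) = Σₕ Wₕ²(1 − fₕ)sₕ²/nₕ with Wₕ = Nₕ/N, N = 40260.
Dept II: Wₕ = 0.48872330; term = 0.48872330²·(1 − 0.10764383)·1340000/2118 = 134.84758.
Dept I: Wₕ = 0.17386985; term = 0.17386985²·(1 − 0.08871429)·198000/621 = 8.7836838.
Dept III: Wₕ = 0.33740686; term = 0.33740686²·(1 − 0.01796231)·591000/244 = 270.79062.
Sum = 414.42188.
SE = √(414.42188) = 20.3574.

20.3574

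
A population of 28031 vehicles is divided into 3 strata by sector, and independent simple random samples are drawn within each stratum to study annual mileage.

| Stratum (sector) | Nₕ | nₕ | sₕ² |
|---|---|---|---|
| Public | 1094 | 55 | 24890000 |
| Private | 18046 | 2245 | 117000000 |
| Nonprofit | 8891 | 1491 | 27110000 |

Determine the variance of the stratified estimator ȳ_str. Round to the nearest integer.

Var(ȳ_str) = Σₕ Wₕ²(1 − fₕ)sₕ²/nₕ with Wₕ = Nₕ/N, N = 28031.
Public: Wₕ = 0.03902822; term = 0.03902822²·(1 − 0.05027422)·24890000/55 = 654.66315.
Private: Wₕ = 0.64378724; term = 0.64378724²·(1 − 0.12440430)·117000000/2245 = 18912.888.
Nonprofit: Wₕ = 0.31718455; term = 0.31718455²·(1 − 0.16769767)·27110000/1491 = 1522.499.
Sum = 21090.05.

21090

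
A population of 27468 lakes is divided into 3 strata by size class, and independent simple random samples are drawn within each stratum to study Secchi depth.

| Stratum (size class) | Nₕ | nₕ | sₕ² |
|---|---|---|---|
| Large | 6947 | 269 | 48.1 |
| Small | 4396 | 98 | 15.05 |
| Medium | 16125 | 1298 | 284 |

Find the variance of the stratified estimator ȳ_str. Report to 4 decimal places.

Var(ȳ_str) = Σₕ Wₕ²(1 − fₕ)sₕ²/nₕ with Wₕ = Nₕ/N, N = 27468.
Large: Wₕ = 0.25291248; term = 0.25291248²·(1 − 0.03872175)·48.1/269 = 0.010994676.
Small: Wₕ = 0.16004077; term = 0.16004077²·(1 − 0.02229299)·15.05/98 = 0.0038457446.
Medium: Wₕ = 0.58704675; term = 0.58704675²·(1 − 0.08049612)·284/1298 = 0.069333413.
Sum = 0.084173834.

0.0842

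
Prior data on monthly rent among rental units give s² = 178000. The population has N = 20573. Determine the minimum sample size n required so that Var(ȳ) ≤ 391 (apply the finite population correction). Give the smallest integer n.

Without fpc, n₀ = s²/D = 178000/391 = 455.2430.
With fpc, (1 − n/N)·s²/n ≤ D requires n ≥ n₀/(1 + n₀/N) = 455.2430/(1 + 455.2430/20573) = 445.3874.
Rounding up, n = 446.

446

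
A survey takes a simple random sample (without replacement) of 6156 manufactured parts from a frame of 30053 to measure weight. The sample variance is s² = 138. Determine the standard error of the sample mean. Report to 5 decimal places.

0.13351

Under SRS without replacement, Var(ȳ) = (1 − f)·s²/n with f = n/N = 6156/30053 = 0.20483812.
Var(ȳ) = (1 − 0.20483812)·138/6156 = 0.79516188·0.022417154 = 0.017825266.
SE(ȳ) = √(0.017825266) = 0.13351.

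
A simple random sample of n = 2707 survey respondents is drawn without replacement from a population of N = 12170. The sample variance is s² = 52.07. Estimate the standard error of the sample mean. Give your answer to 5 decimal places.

Under SRS without replacement, Var(ȳ) = (1 − f)·s²/n with f = n/N = 2707/12170 = 0.22243221.
Var(ȳ) = (1 − 0.22243221)·52.07/2707 = 0.77756779·0.019235316 = 0.014956762.
SE(ȳ) = √(0.014956762) = 0.12230.

0.12230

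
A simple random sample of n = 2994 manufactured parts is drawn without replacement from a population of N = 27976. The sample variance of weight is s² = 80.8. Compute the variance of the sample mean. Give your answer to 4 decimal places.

0.0241

Under SRS without replacement, Var(ȳ) = (1 − f)·s²/n with f = n/N = 2994/27976 = 0.10702030.
Var(ȳ) = (1 − 0.10702030)·80.8/2994 = 0.89297970·0.026987308 = 0.024099118.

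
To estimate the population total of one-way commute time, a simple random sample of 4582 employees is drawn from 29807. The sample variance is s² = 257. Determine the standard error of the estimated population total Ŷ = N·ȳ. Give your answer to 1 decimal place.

6494.0

Var(Ŷ) = N²·Var(ȳ) = N²·(1 − n/N)·s²/n.
f = 4582/29807 = 0.15372228; Var(ȳ) = 0.84627772·257/4582 = 0.047466908.
Var(Ŷ) = 29807² · 0.047466908 = 4.2172319 × 10^7.
SE(Ŷ) = √(4.2172319 × 10^7) = 6494.0.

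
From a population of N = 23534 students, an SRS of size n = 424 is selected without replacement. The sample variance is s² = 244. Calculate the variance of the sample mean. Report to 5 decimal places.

Under SRS without replacement, Var(ȳ) = (1 − f)·s²/n with f = n/N = 424/23534 = 0.01801649.
Var(ȳ) = (1 − 0.01801649)·244/424 = 0.98198351·0.5754717 = 0.56510372.

0.56510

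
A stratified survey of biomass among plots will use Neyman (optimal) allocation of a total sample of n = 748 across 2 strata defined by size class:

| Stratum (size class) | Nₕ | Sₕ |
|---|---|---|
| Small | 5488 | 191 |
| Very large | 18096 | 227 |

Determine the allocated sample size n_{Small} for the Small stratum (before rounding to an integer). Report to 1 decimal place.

Neyman allocation: nₕ = n·NₕSₕ / Σⱼ NⱼSⱼ.
Σ NⱼSⱼ = 5488·191 + 18096·227 = 5.156 × 10^6.
n_{Small} = 748·5488·191 / (5.156 × 10^6) = 152.1.

152.1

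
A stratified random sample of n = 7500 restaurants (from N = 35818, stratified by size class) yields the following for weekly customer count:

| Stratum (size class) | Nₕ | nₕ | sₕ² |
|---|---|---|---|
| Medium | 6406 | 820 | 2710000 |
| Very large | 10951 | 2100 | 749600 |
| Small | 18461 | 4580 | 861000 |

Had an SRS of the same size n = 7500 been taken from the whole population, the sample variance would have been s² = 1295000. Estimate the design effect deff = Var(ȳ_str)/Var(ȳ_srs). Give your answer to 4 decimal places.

Var(ȳ_str) = Σ Wₕ²(1−fₕ)sₕ²/nₕ with Wₕ = Nₕ/35818:
  Medium: (6406/35818)²·(1−820/6406)·2710000/820 = 92.180835
  Very large: (10951/35818)²·(1−2100/10951)·749600/2100 = 26.96831
  Small: (18461/35818)²·(1−4580/18461)·861000/4580 = 37.55009
  → Var(ȳ_str) = 156.69924.
Var(ȳ_srs) = (1 − 7500/35818)·1295000/7500 = 136.51166.
deff = 156.69924 / 136.51166 = 1.1479.

1.1479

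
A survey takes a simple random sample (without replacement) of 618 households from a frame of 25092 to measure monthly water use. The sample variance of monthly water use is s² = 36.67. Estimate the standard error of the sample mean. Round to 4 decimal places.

Under SRS without replacement, Var(ȳ) = (1 − f)·s²/n with f = n/N = 618/25092 = 0.02462936.
Var(ȳ) = (1 − 0.02462936)·36.67/618 = 0.97537064·0.05933657 = 0.057875148.
SE(ȳ) = √(0.057875148) = 0.2406.

0.2406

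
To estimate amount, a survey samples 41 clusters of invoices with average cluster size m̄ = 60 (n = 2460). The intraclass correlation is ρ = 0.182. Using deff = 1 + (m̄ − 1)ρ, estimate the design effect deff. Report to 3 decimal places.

11.738

deff = 1 + (60 − 1)·0.182 = 1 + 10.738 = 11.738.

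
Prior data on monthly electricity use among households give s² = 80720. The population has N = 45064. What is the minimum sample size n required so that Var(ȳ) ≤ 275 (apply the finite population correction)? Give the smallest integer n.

292

Without fpc, n₀ = s²/D = 80720/275 = 293.5273.
With fpc, (1 − n/N)·s²/n ≤ D requires n ≥ n₀/(1 + n₀/N) = 293.5273/(1 + 293.5273/45064) = 291.6278.
Rounding up, n = 292.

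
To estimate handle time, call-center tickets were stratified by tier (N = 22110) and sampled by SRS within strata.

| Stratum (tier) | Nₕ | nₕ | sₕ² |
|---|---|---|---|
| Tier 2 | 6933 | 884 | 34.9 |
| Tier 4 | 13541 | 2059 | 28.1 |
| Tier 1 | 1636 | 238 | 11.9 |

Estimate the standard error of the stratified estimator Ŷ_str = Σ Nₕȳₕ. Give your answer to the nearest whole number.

1973

Var(Ŷ_str) = Σₕ Nₕ²(1 − fₕ)sₕ²/nₕ.
Tier 2: 6933²·(1 − 884/6933)·34.9/884 = 1.6556859 × 10^6.
Tier 4: 13541²·(1 − 2059/13541)·28.1/2059 = 2.1218675 × 10^6.
Tier 1: 1636²·(1 − 238/1636)·11.9/238 = 114356.4.
Sum = 3.8919098 × 10^6.
SE = √(3.8919098 × 10^6) = 1973.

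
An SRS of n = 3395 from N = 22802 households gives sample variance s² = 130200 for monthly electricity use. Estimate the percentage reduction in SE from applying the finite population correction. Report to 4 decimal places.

f = n/N = 3395/22802 = 0.14889045.
SE_no-fpc = √(s²/n) = 6.1927793; SE_fpc = √((1−f)s²/n) = 5.7131856.
Ratio = √(1−f) = 0.92255599. Reduction = 100·(1 − 0.92255599) = 7.7444%.

7.7444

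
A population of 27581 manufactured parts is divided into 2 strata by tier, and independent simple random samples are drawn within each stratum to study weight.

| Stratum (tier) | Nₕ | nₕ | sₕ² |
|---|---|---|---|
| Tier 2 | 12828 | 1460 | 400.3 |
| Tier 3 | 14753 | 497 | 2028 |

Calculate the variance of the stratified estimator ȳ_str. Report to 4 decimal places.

Var(ȳ_str) = Σₕ Wₕ²(1 − fₕ)sₕ²/nₕ with Wₕ = Nₕ/N, N = 27581.
Tier 2: Wₕ = 0.46510279; term = 0.46510279²·(1 − 0.11381353)·400.3/1460 = 0.052560046.
Tier 3: Wₕ = 0.53489721; term = 0.53489721²·(1 − 0.03368806)·2028/497 = 1.1281571.
Sum = 1.1807171.

1.1807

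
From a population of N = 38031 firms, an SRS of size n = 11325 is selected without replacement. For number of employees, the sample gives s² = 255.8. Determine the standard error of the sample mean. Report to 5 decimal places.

0.12594

Under SRS without replacement, Var(ȳ) = (1 − f)·s²/n with f = n/N = 11325/38031 = 0.29778339.
Var(ȳ) = (1 − 0.29778339)·255.8/11325 = 0.70221661·0.022587196 = 0.015861105.
SE(ȳ) = √(0.015861105) = 0.12594.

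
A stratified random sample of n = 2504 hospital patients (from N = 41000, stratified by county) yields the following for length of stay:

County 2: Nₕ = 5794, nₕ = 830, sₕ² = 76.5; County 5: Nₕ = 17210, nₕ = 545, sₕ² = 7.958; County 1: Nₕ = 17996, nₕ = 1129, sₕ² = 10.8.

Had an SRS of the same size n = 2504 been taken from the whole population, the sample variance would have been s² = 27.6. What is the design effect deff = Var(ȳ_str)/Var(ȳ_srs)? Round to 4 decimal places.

Var(ȳ_str) = Σ Wₕ²(1−fₕ)sₕ²/nₕ with Wₕ = Nₕ/41000:
  County 2: (5794/41000)²·(1−830/5794)·76.5/830 = 0.0015769789
  County 5: (17210/41000)²·(1−545/17210)·7.958/545 = 0.0024912993
  County 1: (17996/41000)²·(1−1129/17996)·10.8/1129 = 0.0017273324
  → Var(ȳ_str) = 0.0057956106.
Var(ȳ_srs) = (1 − 2504/41000)·27.6/2504 = 0.010349193.
deff = 0.0057956106 / 0.010349193 = 0.5600.

0.5600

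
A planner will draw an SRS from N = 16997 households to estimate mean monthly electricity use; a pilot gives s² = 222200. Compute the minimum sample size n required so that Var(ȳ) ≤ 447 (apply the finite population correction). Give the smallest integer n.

483

Without fpc, n₀ = s²/D = 222200/447 = 497.0917.
With fpc, (1 − n/N)·s²/n ≤ D requires n ≥ n₀/(1 + n₀/N) = 497.0917/(1 + 497.0917/16997) = 482.9669.
Rounding up, n = 483.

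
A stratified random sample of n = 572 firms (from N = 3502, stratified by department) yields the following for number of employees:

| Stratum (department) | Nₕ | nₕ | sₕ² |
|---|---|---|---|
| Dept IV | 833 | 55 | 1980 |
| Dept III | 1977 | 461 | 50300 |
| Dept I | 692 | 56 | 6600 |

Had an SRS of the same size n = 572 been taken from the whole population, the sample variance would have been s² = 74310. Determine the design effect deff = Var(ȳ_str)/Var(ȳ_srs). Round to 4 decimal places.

Var(ȳ_str) = Σ Wₕ²(1−fₕ)sₕ²/nₕ with Wₕ = Nₕ/3502:
  Dept IV: (833/3502)²·(1−55/833)·1980/55 = 1.9023692
  Dept III: (1977/3502)²·(1−461/1977)·50300/461 = 26.664942
  Dept I: (692/3502)²·(1−56/692)·6600/56 = 4.2294786
  → Var(ȳ_str) = 32.79679.
Var(ȳ_srs) = (1 − 572/3502)·74310/572 = 108.69328.
deff = 32.79679 / 108.69328 = 0.3017.

0.3017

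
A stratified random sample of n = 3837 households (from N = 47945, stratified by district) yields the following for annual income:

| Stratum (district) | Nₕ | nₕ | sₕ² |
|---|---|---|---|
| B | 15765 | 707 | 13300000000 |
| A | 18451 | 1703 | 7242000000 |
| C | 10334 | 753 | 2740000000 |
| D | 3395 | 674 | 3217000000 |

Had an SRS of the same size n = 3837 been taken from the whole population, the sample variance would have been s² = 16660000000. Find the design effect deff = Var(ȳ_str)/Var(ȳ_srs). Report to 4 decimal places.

Var(ȳ_str) = Σ Wₕ²(1−fₕ)sₕ²/nₕ with Wₕ = Nₕ/47945:
  B: (15765/47945)²·(1−707/15765)·13300000000/707 = 1.942705 × 10^6
  A: (18451/47945)²·(1−1703/18451)·7242000000/1703 = 571663
  C: (10334/47945)²·(1−753/10334)·2740000000/753 = 156728.59
  D: (3395/47945)²·(1−674/3395)·3217000000/674 = 19181.07
  → Var(ȳ_str) = 2.6902777 × 10^6.
Var(ȳ_srs) = (1 − 3837/47945)·16660000000/3837 = 3.9944523 × 10^6.
deff = (2.6902777 × 10^6) / (3.9944523 × 10^6) = 0.6735.

0.6735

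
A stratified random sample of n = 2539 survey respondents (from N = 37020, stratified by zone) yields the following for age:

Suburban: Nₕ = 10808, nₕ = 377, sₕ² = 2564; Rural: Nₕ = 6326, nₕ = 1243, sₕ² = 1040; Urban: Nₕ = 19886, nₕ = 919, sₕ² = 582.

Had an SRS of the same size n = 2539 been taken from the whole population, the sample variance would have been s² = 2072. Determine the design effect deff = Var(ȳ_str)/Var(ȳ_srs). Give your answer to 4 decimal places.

Var(ȳ_str) = Σ Wₕ²(1−fₕ)sₕ²/nₕ with Wₕ = Nₕ/37020:
  Suburban: (10808/37020)²·(1−377/10808)·2564/377 = 0.55946784
  Rural: (6326/37020)²·(1−1243/6326)·1040/1243 = 0.019630831
  Urban: (19886/37020)²·(1−919/19886)·582/919 = 0.17429331
  → Var(ȳ_str) = 0.75339198.
Var(ȳ_srs) = (1 − 2539/37020)·2072/2539 = 0.76009957.
deff = 0.75339198 / 0.76009957 = 0.9912.

0.9912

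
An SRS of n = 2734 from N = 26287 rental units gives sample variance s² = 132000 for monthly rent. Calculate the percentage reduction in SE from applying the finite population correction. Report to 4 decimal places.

5.3430

f = n/N = 2734/26287 = 0.10400578.
SE_no-fpc = √(s²/n) = 6.9484464; SE_fpc = √((1−f)s²/n) = 6.5771889.
Ratio = √(1−f) = 0.94656971. Reduction = 100·(1 − 0.94656971) = 5.3430%.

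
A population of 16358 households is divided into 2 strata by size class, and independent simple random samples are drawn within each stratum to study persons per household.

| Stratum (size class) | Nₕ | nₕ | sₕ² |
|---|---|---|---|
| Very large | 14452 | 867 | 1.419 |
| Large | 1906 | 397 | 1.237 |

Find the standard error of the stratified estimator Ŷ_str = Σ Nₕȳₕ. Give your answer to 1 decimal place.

Var(Ŷ_str) = Σₕ Nₕ²(1 − fₕ)sₕ²/nₕ.
Very large: 14452²·(1 − 867/14452)·1.419/867 = 321329.72.
Large: 1906²·(1 − 397/1906)·1.237/397 = 8961.7191.
Sum = 330291.44.
SE = √(330291.44) = 574.7.

574.7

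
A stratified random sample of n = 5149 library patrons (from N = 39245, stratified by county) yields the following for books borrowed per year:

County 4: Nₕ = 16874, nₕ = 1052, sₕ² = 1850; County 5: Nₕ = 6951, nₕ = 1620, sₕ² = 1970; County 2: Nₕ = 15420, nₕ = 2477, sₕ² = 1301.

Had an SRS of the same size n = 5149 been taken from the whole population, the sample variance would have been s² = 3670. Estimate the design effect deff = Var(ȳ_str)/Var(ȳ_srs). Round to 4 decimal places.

0.6494

Var(ȳ_str) = Σ Wₕ²(1−fₕ)sₕ²/nₕ with Wₕ = Nₕ/39245:
  County 4: (16874/39245)²·(1−1052/16874)·1850/1052 = 0.30483635
  County 5: (6951/39245)²·(1−1620/6951)·1970/1620 = 0.029257588
  County 2: (15420/39245)²·(1−2477/15420)·1301/2477 = 0.068061568
  → Var(ȳ_str) = 0.40215551.
Var(ȳ_srs) = (1 − 5149/39245)·3670/5149 = 0.61924466.
deff = 0.40215551 / 0.61924466 = 0.6494.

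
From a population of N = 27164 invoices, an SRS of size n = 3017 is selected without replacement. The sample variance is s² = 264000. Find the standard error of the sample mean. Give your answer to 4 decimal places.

Under SRS without replacement, Var(ȳ) = (1 − f)·s²/n with f = n/N = 3017/27164 = 0.11106612.
Var(ȳ) = (1 − 0.11106612)·264000/3017 = 0.88893388·87.504143 = 77.785398.
SE(ȳ) = √(77.785398) = 8.8196.

8.8196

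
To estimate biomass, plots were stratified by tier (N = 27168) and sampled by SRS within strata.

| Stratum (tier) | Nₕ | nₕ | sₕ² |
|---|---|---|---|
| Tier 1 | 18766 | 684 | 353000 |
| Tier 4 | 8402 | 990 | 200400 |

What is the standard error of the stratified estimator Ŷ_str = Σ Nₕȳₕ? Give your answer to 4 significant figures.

Var(Ŷ_str) = Σₕ Nₕ²(1 − fₕ)sₕ²/nₕ.
Tier 1: 18766²·(1 − 684/18766)·353000/684 = 1.7512042 × 10^11.
Tier 4: 8402²·(1 − 990/8402)·200400/990 = 1.2606096 × 10^10.
Sum = 1.8772652 × 10^11.
SE = √(1.8772652 × 10^11) = 433300.

433300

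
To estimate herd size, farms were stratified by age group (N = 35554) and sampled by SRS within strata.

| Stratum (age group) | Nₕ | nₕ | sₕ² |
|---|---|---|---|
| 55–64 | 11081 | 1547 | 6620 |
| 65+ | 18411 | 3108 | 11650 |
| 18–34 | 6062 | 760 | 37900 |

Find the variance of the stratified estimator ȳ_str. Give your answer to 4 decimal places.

2.4610

Var(ȳ_str) = Σₕ Wₕ²(1 − fₕ)sₕ²/nₕ with Wₕ = Nₕ/N, N = 35554.
55–64: Wₕ = 0.31166676; term = 0.31166676²·(1 − 0.13960834)·6620/1547 = 0.35763898.
65+: Wₕ = 0.51783203; term = 0.51783203²·(1 − 0.16881212)·11650/3108 = 0.83545283.
18–34: Wₕ = 0.17050121; term = 0.17050121²·(1 − 0.12537116)·37900/760 = 1.2679564.
Sum = 2.4610482.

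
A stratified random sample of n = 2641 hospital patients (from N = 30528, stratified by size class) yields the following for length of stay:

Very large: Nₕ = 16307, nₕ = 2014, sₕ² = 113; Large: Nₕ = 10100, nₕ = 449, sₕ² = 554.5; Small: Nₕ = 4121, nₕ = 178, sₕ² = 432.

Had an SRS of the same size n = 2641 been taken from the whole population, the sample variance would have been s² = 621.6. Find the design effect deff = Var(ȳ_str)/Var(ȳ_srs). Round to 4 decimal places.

Var(ȳ_str) = Σ Wₕ²(1−fₕ)sₕ²/nₕ with Wₕ = Nₕ/30528:
  Very large: (16307/30528)²·(1−2014/16307)·113/2014 = 0.014032005
  Large: (10100/30528)²·(1−449/10100)·554.5/449 = 0.12916718
  Small: (4121/30528)²·(1−178/4121)·432/178 = 0.042315203
  → Var(ȳ_str) = 0.18551439.
Var(ȳ_srs) = (1 − 2641/30528)·621.6/2641 = 0.21500376.
deff = 0.18551439 / 0.21500376 = 0.8628.

0.8628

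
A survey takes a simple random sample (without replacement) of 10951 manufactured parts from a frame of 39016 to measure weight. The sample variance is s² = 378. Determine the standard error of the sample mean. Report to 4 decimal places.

0.1576

Under SRS without replacement, Var(ȳ) = (1 − f)·s²/n with f = n/N = 10951/39016 = 0.28067972.
Var(ȳ) = (1 − 0.28067972)·378/10951 = 0.71932028·0.034517396 = 0.024829063.
SE(ȳ) = √(0.024829063) = 0.1576.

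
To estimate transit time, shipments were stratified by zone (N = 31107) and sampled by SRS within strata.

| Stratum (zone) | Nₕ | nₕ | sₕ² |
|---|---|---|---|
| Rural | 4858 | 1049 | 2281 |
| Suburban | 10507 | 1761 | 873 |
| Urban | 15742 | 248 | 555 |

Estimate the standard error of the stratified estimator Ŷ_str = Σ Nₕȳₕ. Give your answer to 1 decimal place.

Var(Ŷ_str) = Σₕ Nₕ²(1 − fₕ)sₕ²/nₕ.
Rural: 4858²·(1 − 1049/4858)·2281/1049 = 4.0236322 × 10^7.
Suburban: 10507²·(1 − 1761/10507)·873/1761 = 4.5555739 × 10^7.
Urban: 15742²·(1 − 248/15742)·555/248 = 5.4583925 × 10^8.
Sum = 6.3163131 × 10^8.
SE = √(6.3163131 × 10^8) = 25132.3.

25132.3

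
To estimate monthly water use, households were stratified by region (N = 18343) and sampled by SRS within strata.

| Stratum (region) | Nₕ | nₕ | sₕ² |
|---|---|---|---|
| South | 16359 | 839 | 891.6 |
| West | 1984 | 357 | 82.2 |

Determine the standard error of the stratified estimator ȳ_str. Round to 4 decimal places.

0.8967

Var(ȳ_str) = Σₕ Wₕ²(1 − fₕ)sₕ²/nₕ with Wₕ = Nₕ/N, N = 18343.
South: Wₕ = 0.89183885; term = 0.89183885²·(1 − 0.05128675)·891.6/839 = 0.80189192.
West: Wₕ = 0.10816115; term = 0.10816115²·(1 − 0.17993952)·82.2/357 = 0.0022089816.
Sum = 0.8041009.
SE = √(0.8041009) = 0.8967.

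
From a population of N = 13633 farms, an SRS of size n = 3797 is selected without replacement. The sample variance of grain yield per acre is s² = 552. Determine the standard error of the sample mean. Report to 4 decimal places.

0.3239

Under SRS without replacement, Var(ȳ) = (1 − f)·s²/n with f = n/N = 3797/13633 = 0.27851537.
Var(ȳ) = (1 − 0.27851537)·552/3797 = 0.72148463·0.14537793 = 0.10488794.
SE(ȳ) = √(0.10488794) = 0.3239.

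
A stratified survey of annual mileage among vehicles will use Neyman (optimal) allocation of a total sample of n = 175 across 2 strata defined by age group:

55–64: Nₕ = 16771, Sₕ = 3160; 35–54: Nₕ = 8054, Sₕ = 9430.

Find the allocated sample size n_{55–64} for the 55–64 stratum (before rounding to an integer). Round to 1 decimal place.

Neyman allocation: nₕ = n·NₕSₕ / Σⱼ NⱼSⱼ.
Σ NⱼSⱼ = 16771·3160 + 8054·9430 = 1.2894558 × 10^8.
n_{55–64} = 175·16771·3160 / (1.2894558 × 10^8) = 71.9.

71.9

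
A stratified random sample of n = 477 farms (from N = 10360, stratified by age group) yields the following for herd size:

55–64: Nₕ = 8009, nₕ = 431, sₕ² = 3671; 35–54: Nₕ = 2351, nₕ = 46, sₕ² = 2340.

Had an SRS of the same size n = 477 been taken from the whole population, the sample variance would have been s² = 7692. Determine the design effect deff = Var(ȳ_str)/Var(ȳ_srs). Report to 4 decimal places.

0.4801

Var(ȳ_str) = Σ Wₕ²(1−fₕ)sₕ²/nₕ with Wₕ = Nₕ/10360:
  55–64: (8009/10360)²·(1−431/8009)·3671/431 = 4.8163773
  35–54: (2351/10360)²·(1−46/2351)·2340/46 = 2.5683965
  → Var(ȳ_str) = 7.3847738.
Var(ȳ_srs) = (1 − 477/10360)·7692/477 = 15.383315.
deff = 7.3847738 / 15.383315 = 0.4801.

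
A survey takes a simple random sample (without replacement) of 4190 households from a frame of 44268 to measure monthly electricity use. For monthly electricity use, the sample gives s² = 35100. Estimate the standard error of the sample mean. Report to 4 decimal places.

Under SRS without replacement, Var(ȳ) = (1 − f)·s²/n with f = n/N = 4190/44268 = 0.09465076.
Var(ȳ) = (1 − 0.09465076)·35100/4190 = 0.90534924·8.3770883 = 7.5841905.
SE(ȳ) = √(7.5841905) = 2.7539.

2.7539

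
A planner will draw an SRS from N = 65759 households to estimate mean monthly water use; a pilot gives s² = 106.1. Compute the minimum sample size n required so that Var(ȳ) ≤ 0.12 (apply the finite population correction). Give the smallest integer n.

873

Without fpc, n₀ = s²/D = 106.1/0.12 = 884.1667.
With fpc, (1 − n/N)·s²/n ≤ D requires n ≥ n₀/(1 + n₀/N) = 884.1667/(1 + 884.1667/65759) = 872.4363.
Rounding up, n = 873.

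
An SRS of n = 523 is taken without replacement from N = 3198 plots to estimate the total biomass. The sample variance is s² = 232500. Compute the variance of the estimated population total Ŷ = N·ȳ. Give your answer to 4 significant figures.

Var(Ŷ) = N²·Var(ȳ) = N²·(1 − n/N)·s²/n.
f = 523/3198 = 0.16353971; Var(ȳ) = 0.83646029·232500/523 = 371.84898.
Var(Ŷ) = 3198² · 371.84898 = 3.8029754 × 10^9.

3.803 × 10^9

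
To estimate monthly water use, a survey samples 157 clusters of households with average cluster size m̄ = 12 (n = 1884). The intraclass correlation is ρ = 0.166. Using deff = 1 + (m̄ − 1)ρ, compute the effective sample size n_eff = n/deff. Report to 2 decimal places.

deff = 1 + (12 − 1)·0.166 = 1 + 1.826 = 2.826.
n_eff = 1884 / 2.826 = 666.67.

666.67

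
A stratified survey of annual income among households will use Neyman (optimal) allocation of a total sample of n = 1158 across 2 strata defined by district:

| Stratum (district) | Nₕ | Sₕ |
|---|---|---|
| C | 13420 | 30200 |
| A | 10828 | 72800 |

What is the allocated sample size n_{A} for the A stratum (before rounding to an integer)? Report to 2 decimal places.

764.79

Neyman allocation: nₕ = n·NₕSₕ / Σⱼ NⱼSⱼ.
Σ NⱼSⱼ = 13420·30200 + 10828·72800 = 1.1935624 × 10^9.
n_{A} = 1158·10828·72800 / (1.1935624 × 10^9) = 764.79.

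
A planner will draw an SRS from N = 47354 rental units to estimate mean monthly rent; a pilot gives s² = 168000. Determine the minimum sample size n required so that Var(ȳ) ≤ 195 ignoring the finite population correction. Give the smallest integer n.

Without fpc, n₀ = s²/D = 168000/195 = 861.5385.
Rounding up, n = 862.

862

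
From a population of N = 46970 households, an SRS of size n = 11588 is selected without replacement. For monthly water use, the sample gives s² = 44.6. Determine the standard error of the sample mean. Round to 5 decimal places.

Under SRS without replacement, Var(ȳ) = (1 − f)·s²/n with f = n/N = 11588/46970 = 0.24671067.
Var(ȳ) = (1 − 0.24671067)·44.6/11588 = 0.75328933·0.0038488091 = 0.0028992669.
SE(ȳ) = √(0.0028992669) = 0.05384.

0.05384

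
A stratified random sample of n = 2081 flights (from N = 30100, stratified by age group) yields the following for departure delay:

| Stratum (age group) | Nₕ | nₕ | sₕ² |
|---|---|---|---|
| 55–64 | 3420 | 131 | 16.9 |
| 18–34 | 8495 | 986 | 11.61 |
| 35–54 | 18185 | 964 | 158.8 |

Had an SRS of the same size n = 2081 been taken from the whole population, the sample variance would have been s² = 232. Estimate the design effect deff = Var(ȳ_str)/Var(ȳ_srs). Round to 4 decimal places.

Var(ȳ_str) = Σ Wₕ²(1−fₕ)sₕ²/nₕ with Wₕ = Nₕ/30100:
  55–64: (3420/30100)²·(1−131/3420)·16.9/131 = 0.0016016676
  18–34: (8495/30100)²·(1−986/8495)·11.61/986 = 8.2902533 × 10^-4
  35–54: (18185/30100)²·(1−964/18185)·158.8/964 = 0.056939303
  → Var(ȳ_str) = 0.059369996.
Var(ȳ_srs) = (1 − 2081/30100)·232/2081 = 0.10377722.
deff = 0.059369996 / 0.10377722 = 0.5721.

0.5721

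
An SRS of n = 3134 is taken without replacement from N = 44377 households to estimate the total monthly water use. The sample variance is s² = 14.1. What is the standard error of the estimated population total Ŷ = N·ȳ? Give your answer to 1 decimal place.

2869.6

Var(Ŷ) = N²·Var(ȳ) = N²·(1 − n/N)·s²/n.
f = 3134/44377 = 0.07062217; Var(ȳ) = 0.92937783·14.1/3134 = 0.0041813106.
Var(Ŷ) = 44377² · 0.0041813106 = 8.2343308 × 10^6.
SE(Ŷ) = √(8.2343308 × 10^6) = 2869.6.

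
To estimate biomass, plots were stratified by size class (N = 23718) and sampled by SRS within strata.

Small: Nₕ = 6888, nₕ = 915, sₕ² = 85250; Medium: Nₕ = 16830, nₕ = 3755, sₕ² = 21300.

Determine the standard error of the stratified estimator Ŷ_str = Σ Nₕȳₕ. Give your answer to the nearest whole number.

71284

Var(Ŷ_str) = Σₕ Nₕ²(1 − fₕ)sₕ²/nₕ.
Small: 6888²·(1 − 915/6888)·85250/915 = 3.8331776 × 10^9.
Medium: 16830²·(1 − 3755/16830)·21300/3755 = 1.2482325 × 10^9.
Sum = 5.0814101 × 10^9.
SE = √(5.0814101 × 10^9) = 71284.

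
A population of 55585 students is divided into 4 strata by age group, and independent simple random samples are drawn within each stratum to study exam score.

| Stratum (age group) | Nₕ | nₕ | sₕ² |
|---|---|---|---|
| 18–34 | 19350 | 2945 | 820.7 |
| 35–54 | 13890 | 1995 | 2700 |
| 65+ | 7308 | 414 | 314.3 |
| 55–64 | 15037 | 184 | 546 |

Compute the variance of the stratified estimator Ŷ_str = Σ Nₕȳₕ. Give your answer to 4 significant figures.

1.013 × 10^9

Var(Ŷ_str) = Σₕ Nₕ²(1 − fₕ)sₕ²/nₕ.
18–34: 19350²·(1 − 2945/19350)·820.7/2945 = 8.8461915 × 10^7.
35–54: 13890²·(1 − 1995/13890)·2700/1995 = 2.2360811 × 10^8.
65+: 7308²·(1 − 414/7308)·314.3/414 = 3.8248452 × 10^7.
55–64: 15037²·(1 − 184/15037)·546/184 = 6.6275071 × 10^8.
Sum = 1.0130692 × 10^9.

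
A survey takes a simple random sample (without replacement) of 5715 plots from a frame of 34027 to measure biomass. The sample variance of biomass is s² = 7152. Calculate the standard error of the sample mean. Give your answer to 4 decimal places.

Under SRS without replacement, Var(ȳ) = (1 − f)·s²/n with f = n/N = 5715/34027 = 0.16795486.
Var(ȳ) = (1 − 0.16795486)·7152/5715 = 0.83204514·1.2514436 = 1.0412575.
SE(ȳ) = √(1.0412575) = 1.0204.

1.0204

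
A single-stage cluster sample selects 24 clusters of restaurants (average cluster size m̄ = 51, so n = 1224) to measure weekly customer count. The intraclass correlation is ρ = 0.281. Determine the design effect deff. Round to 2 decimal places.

deff = 1 + (51 − 1)·0.281 = 1 + 14.05 = 15.05.

15.05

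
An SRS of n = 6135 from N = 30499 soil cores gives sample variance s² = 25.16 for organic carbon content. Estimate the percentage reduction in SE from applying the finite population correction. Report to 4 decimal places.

10.6218

f = n/N = 6135/30499 = 0.20115414.
SE_no-fpc = √(s²/n) = 0.064039515; SE_fpc = √((1−f)s²/n) = 0.057237352.
Ratio = √(1−f) = 0.89378178. Reduction = 100·(1 − 0.89378178) = 10.6218%.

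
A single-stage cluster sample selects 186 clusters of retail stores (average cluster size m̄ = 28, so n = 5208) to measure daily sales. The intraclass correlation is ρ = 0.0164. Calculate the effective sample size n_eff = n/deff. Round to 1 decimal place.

3609.6

deff = 1 + (28 − 1)·0.0164 = 1 + 0.4428 = 1.4428.
n_eff = 5208 / 1.4428 = 3609.6.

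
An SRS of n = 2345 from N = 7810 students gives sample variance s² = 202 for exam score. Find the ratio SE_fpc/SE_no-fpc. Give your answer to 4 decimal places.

0.8365

f = n/N = 2345/7810 = 0.30025608.
SE_no-fpc = √(s²/n) = 0.2934974; SE_fpc = √((1−f)s²/n) = 0.24551262.
Ratio = √(1−f) = 0.83650697.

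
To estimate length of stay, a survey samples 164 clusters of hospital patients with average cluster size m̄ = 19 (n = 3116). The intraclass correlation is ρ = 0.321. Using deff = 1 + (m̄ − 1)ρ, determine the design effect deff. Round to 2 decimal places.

deff = 1 + (19 − 1)·0.321 = 1 + 5.778 = 6.778.

6.78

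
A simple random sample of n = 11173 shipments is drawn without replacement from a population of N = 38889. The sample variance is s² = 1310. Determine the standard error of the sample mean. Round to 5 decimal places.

Under SRS without replacement, Var(ȳ) = (1 − f)·s²/n with f = n/N = 11173/38889 = 0.28730489.
Var(ȳ) = (1 − 0.28730489)·1310/11173 = 0.71269511·0.11724693 = 0.083561317.
SE(ȳ) = √(0.083561317) = 0.28907.

0.28907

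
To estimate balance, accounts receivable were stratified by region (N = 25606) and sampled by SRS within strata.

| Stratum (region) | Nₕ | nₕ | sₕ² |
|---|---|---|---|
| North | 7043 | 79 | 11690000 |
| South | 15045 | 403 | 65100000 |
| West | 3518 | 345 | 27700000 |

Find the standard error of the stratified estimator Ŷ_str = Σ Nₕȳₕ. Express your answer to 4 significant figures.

6.614 × 10^6

Var(Ŷ_str) = Σₕ Nₕ²(1 − fₕ)sₕ²/nₕ.
North: 7043²·(1 − 79/7043)·11690000/79 = 7.2577812 × 10^12.
South: 15045²·(1 − 403/15045)·65100000/403 = 3.5585128 × 10^13.
West: 3518²·(1 − 345/3518)·27700000/345 = 8.9624466 × 10^11.
Sum = 4.3739154 × 10^13.
SE = √(4.3739154 × 10^13) = 6.614 × 10^6.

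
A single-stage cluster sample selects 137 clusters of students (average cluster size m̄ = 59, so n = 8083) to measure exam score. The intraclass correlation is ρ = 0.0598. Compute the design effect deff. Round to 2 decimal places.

4.47

deff = 1 + (59 − 1)·0.0598 = 1 + 3.4684 = 4.4684.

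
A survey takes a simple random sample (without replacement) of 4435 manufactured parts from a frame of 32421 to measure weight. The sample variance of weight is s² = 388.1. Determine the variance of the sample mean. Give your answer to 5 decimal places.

Under SRS without replacement, Var(ȳ) = (1 − f)·s²/n with f = n/N = 4435/32421 = 0.13679405.
Var(ȳ) = (1 − 0.13679405)·388.1/4435 = 0.86320595·0.087508455 = 0.075537819.

0.07554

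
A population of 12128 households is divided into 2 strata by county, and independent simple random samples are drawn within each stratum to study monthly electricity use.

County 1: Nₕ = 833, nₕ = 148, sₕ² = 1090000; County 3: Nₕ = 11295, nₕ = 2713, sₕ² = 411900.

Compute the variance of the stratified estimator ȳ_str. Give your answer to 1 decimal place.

128.6

Var(ȳ_str) = Σₕ Wₕ²(1 − fₕ)sₕ²/nₕ with Wₕ = Nₕ/N, N = 12128.
County 1: Wₕ = 0.06868404; term = 0.06868404²·(1 − 0.17767107)·1090000/148 = 28.570772.
County 3: Wₕ = 0.93131596; term = 0.93131596²·(1 − 0.24019478)·411900/2713 = 100.0549.
Sum = 128.62567.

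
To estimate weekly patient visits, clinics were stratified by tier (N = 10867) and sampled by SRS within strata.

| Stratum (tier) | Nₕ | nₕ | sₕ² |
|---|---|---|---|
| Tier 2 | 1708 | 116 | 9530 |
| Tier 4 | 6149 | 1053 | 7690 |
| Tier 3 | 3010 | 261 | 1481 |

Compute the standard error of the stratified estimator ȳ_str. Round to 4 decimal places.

Var(ȳ_str) = Σₕ Wₕ²(1 − fₕ)sₕ²/nₕ with Wₕ = Nₕ/N, N = 10867.
Tier 2: Wₕ = 0.15717309; term = 0.15717309²·(1 − 0.06791569)·9530/116 = 1.8916749.
Tier 4: Wₕ = 0.56584154; term = 0.56584154²·(1 − 0.17124736)·7690/1053 = 1.937816.
Tier 3: Wₕ = 0.27698537; term = 0.27698537²·(1 − 0.08671096)·1481/261 = 0.39759092.
Sum = 4.2270818.
SE = √(4.2270818) = 2.0560.

2.0560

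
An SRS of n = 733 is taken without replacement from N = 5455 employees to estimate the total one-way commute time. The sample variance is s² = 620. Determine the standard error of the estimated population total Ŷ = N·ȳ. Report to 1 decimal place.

Var(Ŷ) = N²·Var(ȳ) = N²·(1 − n/N)·s²/n.
f = 733/5455 = 0.13437214; Var(ȳ) = 0.86562786·620/733 = 0.73218182.
Var(Ŷ) = 5455² · 0.73218182 = 2.1787553 × 10^7.
SE(Ŷ) = √(2.1787553 × 10^7) = 4667.7.

4667.7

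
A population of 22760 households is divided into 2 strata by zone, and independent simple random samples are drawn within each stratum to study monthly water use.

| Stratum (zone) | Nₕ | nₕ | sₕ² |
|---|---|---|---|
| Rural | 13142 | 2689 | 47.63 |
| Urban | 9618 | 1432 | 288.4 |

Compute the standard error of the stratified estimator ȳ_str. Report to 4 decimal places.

Var(ȳ_str) = Σₕ Wₕ²(1 − fₕ)sₕ²/nₕ with Wₕ = Nₕ/N, N = 22760.
Rural: Wₕ = 0.57741652; term = 0.57741652²·(1 − 0.20461117)·47.63/2689 = 0.0046972933.
Urban: Wₕ = 0.42258348; term = 0.42258348²·(1 − 0.14888750)·288.4/1432 = 0.030610064.
Sum = 0.035307357.
SE = √(0.035307357) = 0.1879.

0.1879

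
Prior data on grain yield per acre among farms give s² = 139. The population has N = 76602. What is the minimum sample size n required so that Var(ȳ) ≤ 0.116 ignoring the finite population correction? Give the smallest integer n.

Without fpc, n₀ = s²/D = 139/0.116 = 1198.2759.
Rounding up, n = 1199.

1199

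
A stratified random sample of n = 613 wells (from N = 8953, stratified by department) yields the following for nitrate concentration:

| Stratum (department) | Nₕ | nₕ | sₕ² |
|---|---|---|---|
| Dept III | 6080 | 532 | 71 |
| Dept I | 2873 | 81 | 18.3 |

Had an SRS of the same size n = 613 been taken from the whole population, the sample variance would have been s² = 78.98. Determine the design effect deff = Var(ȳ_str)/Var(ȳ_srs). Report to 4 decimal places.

0.6563

Var(ȳ_str) = Σ Wₕ²(1−fₕ)sₕ²/nₕ with Wₕ = Nₕ/8953:
  Dept III: (6080/8953)²·(1−532/6080)·71/532 = 0.056162907
  Dept I: (2873/8953)²·(1−81/2873)·18.3/81 = 0.022608926
  → Var(ȳ_str) = 0.078771833.
Var(ȳ_srs) = (1 − 613/8953)·78.98/613 = 0.12002014.
deff = 0.078771833 / 0.12002014 = 0.6563.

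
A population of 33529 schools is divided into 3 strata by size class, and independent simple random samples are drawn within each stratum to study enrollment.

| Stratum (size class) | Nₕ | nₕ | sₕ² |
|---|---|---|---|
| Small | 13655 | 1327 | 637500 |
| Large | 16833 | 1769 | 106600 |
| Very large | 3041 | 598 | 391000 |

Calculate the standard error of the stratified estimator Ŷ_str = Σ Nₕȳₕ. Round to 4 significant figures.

Var(Ŷ_str) = Σₕ Nₕ²(1 − fₕ)sₕ²/nₕ.
Small: 13655²·(1 − 1327/13655)·637500/1327 = 8.0871146 × 10^10.
Large: 16833²·(1 − 1769/16833)·106600/1769 = 1.5280276 × 10^10.
Very large: 3041²·(1 − 598/3041)·391000/598 = 4.8575297 × 10^9.
Sum = 1.0100895 × 10^11.
SE = √(1.0100895 × 10^11) = 317800.

317800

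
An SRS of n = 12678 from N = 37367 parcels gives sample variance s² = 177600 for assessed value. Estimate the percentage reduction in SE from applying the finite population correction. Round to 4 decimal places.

18.7155

f = n/N = 12678/37367 = 0.33928332.
SE_no-fpc = √(s²/n) = 3.7427956; SE_fpc = √((1−f)s²/n) = 3.0423119.
Ratio = √(1−f) = 0.81284480. Reduction = 100·(1 − 0.81284480) = 18.7155%.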